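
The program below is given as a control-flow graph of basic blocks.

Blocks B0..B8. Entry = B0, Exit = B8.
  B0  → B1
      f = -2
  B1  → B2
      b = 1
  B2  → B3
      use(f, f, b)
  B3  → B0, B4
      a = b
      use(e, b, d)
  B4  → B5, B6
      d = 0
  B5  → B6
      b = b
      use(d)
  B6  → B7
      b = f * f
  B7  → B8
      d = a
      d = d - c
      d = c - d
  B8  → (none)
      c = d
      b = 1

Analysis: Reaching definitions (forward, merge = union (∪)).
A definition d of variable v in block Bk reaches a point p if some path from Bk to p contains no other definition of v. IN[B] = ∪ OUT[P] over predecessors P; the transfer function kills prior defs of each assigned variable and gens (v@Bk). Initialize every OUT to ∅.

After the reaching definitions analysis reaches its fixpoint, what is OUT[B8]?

Per-block solution:
  B0: | IN={a@B3, b@B1, f@B0} | OUT={a@B3, b@B1, f@B0}
  B1: | IN={a@B3, b@B1, f@B0} | OUT={a@B3, b@B1, f@B0}
  B2: | IN={a@B3, b@B1, f@B0} | OUT={a@B3, b@B1, f@B0}
  B3: | IN={a@B3, b@B1, f@B0} | OUT={a@B3, b@B1, f@B0}
  B4: | IN={a@B3, b@B1, f@B0} | OUT={a@B3, b@B1, d@B4, f@B0}
  B5: | IN={a@B3, b@B1, d@B4, f@B0} | OUT={a@B3, b@B5, d@B4, f@B0}
  B6: | IN={a@B3, b@B1, b@B5, d@B4, f@B0} | OUT={a@B3, b@B6, d@B4, f@B0}
  B7: | IN={a@B3, b@B6, d@B4, f@B0} | OUT={a@B3, b@B6, d@B7, f@B0}
  B8: | IN={a@B3, b@B6, d@B7, f@B0} | OUT={a@B3, b@B8, c@B8, d@B7, f@B0}

Merge at B8: IN[B8] = OUT[B7] = {a@B3, b@B6, d@B7, f@B0}
Applying B8's transfer function to that IN value gives OUT[B8] (row B8 above).

Answer: {a@B3, b@B8, c@B8, d@B7, f@B0}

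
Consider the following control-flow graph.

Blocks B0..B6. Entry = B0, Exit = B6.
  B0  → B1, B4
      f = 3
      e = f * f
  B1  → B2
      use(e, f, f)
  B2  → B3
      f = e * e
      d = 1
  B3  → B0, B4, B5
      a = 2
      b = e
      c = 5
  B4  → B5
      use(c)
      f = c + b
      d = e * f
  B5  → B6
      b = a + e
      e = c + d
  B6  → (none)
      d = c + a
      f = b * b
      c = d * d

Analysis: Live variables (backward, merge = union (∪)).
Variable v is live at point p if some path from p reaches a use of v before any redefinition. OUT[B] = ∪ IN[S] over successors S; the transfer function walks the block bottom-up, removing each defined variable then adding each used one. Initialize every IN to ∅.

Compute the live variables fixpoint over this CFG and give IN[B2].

Fixpoint table:
  B0:  IN={a, b, c}  OUT={a, b, c, e, f}
  B1:  IN={e, f}  OUT={e}
  B2:  IN={e}  OUT={d, e}
  B3:  IN={d, e}  OUT={a, b, c, d, e}
  B4:  IN={a, b, c, e}  OUT={a, c, d, e}
  B5:  IN={a, c, d, e}  OUT={a, b, c}
  B6:  IN={a, b, c}  OUT={}

Merge at B2: OUT[B2] = IN[B3] = {d, e}
Applying B2's transfer function to that OUT value gives IN[B2] (row B2 above).

Answer: {e}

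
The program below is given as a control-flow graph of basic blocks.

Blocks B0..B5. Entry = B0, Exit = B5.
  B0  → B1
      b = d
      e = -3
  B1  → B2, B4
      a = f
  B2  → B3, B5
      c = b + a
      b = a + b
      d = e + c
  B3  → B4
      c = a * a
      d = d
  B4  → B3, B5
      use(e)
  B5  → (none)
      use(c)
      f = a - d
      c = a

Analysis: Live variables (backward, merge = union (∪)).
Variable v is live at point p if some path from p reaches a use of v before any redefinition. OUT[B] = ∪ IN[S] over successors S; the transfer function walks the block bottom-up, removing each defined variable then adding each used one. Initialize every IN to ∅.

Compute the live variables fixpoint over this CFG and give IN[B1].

Answer: {b, c, d, e, f}

Trace:
Converged values:
  B0: | IN={c, d, f} | OUT={b, c, d, e, f}
  B1: | IN={b, c, d, e, f} | OUT={a, b, c, d, e}
  B2: | IN={a, b, e} | OUT={a, c, d, e}
  B3: | IN={a, d, e} | OUT={a, c, d, e}
  B4: | IN={a, c, d, e} | OUT={a, c, d, e}
  B5: | IN={a, c, d} | OUT={}

Merge at B1: OUT[B1] = IN[B2] ⊔ IN[B4] = {a, b, c, d, e}
Applying B1's transfer function to that OUT value gives IN[B1] (row B1 above).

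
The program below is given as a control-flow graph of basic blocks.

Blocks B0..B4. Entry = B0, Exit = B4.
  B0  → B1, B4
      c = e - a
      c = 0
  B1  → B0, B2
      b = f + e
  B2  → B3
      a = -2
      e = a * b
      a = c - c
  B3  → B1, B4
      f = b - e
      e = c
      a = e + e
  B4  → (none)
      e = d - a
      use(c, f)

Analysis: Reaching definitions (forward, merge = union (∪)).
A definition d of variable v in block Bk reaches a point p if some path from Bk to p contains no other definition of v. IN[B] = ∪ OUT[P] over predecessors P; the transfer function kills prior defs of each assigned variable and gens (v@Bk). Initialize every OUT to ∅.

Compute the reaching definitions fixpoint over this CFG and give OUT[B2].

Answer: {a@B2, b@B1, c@B0, e@B2, f@B3}

Working:
Converged values:
  B0: | IN={a@B3, b@B1, c@B0, e@B3, f@B3} | OUT={a@B3, b@B1, c@B0, e@B3, f@B3}
  B1: | IN={a@B3, b@B1, c@B0, e@B3, f@B3} | OUT={a@B3, b@B1, c@B0, e@B3, f@B3}
  B2: | IN={a@B3, b@B1, c@B0, e@B3, f@B3} | OUT={a@B2, b@B1, c@B0, e@B2, f@B3}
  B3: | IN={a@B2, b@B1, c@B0, e@B2, f@B3} | OUT={a@B3, b@B1, c@B0, e@B3, f@B3}
  B4: | IN={a@B3, b@B1, c@B0, e@B3, f@B3} | OUT={a@B3, b@B1, c@B0, e@B4, f@B3}

Merge at B2: IN[B2] = OUT[B1] = {a@B3, b@B1, c@B0, e@B3, f@B3}
Applying B2's transfer function to that IN value gives OUT[B2] (row B2 above).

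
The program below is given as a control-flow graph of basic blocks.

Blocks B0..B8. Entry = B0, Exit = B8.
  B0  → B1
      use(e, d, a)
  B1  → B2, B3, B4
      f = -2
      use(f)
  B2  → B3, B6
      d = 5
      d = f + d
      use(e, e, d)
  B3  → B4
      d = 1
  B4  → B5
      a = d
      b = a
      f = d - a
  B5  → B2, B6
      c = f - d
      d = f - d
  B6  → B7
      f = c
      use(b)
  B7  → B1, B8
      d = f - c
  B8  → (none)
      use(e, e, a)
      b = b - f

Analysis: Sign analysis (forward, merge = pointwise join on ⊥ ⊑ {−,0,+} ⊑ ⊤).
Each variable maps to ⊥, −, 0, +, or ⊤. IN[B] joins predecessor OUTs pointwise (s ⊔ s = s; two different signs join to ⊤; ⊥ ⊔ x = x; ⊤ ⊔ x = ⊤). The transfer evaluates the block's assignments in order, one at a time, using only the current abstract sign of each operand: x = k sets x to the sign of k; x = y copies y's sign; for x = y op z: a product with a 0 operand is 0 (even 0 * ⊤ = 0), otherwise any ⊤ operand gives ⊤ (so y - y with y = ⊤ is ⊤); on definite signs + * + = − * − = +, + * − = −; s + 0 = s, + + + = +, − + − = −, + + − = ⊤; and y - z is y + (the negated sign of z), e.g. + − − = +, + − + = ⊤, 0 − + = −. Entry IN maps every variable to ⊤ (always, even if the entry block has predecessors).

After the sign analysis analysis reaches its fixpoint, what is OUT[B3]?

Per-block solution:
  B0:   IN=(all ⊤)   OUT=(all ⊤)
  B1:   IN=(all ⊤)   OUT={f:-; rest ⊤}
  B2:   IN=(all ⊤)   OUT=(all ⊤)
  B3:   IN=(all ⊤)   OUT={d:+; rest ⊤}
  B4:   IN=(all ⊤)   OUT=(all ⊤)
  B5:   IN=(all ⊤)   OUT=(all ⊤)
  B6:   IN=(all ⊤)   OUT=(all ⊤)
  B7:   IN=(all ⊤)   OUT=(all ⊤)
  B8:   IN=(all ⊤)   OUT=(all ⊤)

Merge at B3: IN[B3] = OUT[B1] ⊔ OUT[B2] = {a: ⊤, b: ⊤, c: ⊤, d: ⊤, e: ⊤, f: ⊤}
Applying B3's transfer function to that IN value gives OUT[B3] (row B3 above).

Answer: {a: ⊤, b: ⊤, c: ⊤, d: +, e: ⊤, f: ⊤}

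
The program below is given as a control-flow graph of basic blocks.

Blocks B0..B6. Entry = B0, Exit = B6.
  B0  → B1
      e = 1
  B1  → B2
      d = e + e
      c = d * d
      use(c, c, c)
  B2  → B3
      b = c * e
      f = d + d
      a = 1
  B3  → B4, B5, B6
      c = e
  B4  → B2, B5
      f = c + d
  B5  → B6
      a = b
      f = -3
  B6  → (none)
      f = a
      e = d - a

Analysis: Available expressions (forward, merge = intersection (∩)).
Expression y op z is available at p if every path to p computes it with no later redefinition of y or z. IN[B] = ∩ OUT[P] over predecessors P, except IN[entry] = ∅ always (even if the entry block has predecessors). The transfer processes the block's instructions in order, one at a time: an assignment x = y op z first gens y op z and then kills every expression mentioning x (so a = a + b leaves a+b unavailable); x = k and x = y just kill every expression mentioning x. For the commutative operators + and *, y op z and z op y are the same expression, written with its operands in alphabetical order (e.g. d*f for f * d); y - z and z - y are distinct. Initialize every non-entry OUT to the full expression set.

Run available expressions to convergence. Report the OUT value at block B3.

Per-block solution:
  B0:   IN={}   OUT={}
  B1:   IN={}   OUT={d*d, e+e}
  B2:   IN={d*d, e+e}   OUT={c*e, d*d, d+d, e+e}
  B3:   IN={c*e, d*d, d+d, e+e}   OUT={d*d, d+d, e+e}
  B4:   IN={d*d, d+d, e+e}   OUT={c+d, d*d, d+d, e+e}
  B5:   IN={d*d, d+d, e+e}   OUT={d*d, d+d, e+e}
  B6:   IN={d*d, d+d, e+e}   OUT={d*d, d+d, d-a}

Merge at B3: IN[B3] = OUT[B2] = {c*e, d*d, d+d, e+e}
Applying B3's transfer function to that IN value gives OUT[B3] (row B3 above).

Answer: {d*d, d+d, e+e}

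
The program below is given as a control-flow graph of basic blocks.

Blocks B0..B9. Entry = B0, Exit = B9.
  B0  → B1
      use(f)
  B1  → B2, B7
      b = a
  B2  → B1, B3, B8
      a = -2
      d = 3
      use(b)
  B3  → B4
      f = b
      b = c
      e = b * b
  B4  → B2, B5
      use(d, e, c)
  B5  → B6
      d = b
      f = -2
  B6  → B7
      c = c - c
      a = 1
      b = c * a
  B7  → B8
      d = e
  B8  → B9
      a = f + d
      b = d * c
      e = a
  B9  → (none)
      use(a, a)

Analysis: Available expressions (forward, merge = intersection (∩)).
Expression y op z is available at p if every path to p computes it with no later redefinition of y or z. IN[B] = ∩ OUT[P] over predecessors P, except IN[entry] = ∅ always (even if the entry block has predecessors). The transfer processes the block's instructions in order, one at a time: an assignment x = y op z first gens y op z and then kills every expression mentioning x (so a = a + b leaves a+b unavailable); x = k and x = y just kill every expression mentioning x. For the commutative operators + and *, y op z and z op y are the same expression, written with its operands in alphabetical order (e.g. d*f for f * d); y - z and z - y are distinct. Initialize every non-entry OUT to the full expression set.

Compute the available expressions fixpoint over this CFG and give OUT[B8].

Answer: {c*d, d+f}

Derivation:
Converged values:
  B0:  IN={}  OUT={}
  B1:  IN={}  OUT={}
  B2:  IN={}  OUT={}
  B3:  IN={}  OUT={b*b}
  B4:  IN={b*b}  OUT={b*b}
  B5:  IN={b*b}  OUT={b*b}
  B6:  IN={b*b}  OUT={a*c}
  B7:  IN={}  OUT={}
  B8:  IN={}  OUT={c*d, d+f}
  B9:  IN={c*d, d+f}  OUT={c*d, d+f}

Merge at B8: IN[B8] = OUT[B2] ∩ OUT[B7] = {}
Applying B8's transfer function to that IN value gives OUT[B8] (row B8 above).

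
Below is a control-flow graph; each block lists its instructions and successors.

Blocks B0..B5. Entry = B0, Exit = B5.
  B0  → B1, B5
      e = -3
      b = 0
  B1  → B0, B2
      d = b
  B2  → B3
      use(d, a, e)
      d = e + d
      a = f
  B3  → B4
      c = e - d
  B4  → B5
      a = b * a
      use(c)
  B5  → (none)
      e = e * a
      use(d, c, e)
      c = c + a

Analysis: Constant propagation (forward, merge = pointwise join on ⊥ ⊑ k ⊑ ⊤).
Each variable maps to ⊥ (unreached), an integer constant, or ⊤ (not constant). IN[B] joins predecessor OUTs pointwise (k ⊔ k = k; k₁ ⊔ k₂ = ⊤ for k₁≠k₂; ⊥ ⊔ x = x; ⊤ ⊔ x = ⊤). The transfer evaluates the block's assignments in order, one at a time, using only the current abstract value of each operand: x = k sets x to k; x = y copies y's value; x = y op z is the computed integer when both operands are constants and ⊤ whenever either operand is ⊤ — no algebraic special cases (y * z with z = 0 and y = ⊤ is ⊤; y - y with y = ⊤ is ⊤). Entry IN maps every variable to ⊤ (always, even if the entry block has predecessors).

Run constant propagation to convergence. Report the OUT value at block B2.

Answer: {a: ⊤, b: 0, c: ⊤, d: -3, e: -3, f: ⊤}

Trace:
Per-block solution:
  B0:   IN=(all ⊤)   OUT={b:0, e:-3; rest ⊤}
  B1:   IN={b:0, e:-3; rest ⊤}   OUT={b:0, d:0, e:-3; rest ⊤}
  B2:   IN={b:0, d:0, e:-3; rest ⊤}   OUT={b:0, d:-3, e:-3; rest ⊤}
  B3:   IN={b:0, d:-3, e:-3; rest ⊤}   OUT={b:0, c:0, d:-3, e:-3; rest ⊤}
  B4:   IN={b:0, c:0, d:-3, e:-3; rest ⊤}   OUT={b:0, c:0, d:-3, e:-3; rest ⊤}
  B5:   IN={b:0, e:-3; rest ⊤}   OUT={b:0; rest ⊤}

Merge at B2: IN[B2] = OUT[B1] = {a: ⊤, b: 0, c: ⊤, d: 0, e: -3, f: ⊤}
Applying B2's transfer function to that IN value gives OUT[B2] (row B2 above).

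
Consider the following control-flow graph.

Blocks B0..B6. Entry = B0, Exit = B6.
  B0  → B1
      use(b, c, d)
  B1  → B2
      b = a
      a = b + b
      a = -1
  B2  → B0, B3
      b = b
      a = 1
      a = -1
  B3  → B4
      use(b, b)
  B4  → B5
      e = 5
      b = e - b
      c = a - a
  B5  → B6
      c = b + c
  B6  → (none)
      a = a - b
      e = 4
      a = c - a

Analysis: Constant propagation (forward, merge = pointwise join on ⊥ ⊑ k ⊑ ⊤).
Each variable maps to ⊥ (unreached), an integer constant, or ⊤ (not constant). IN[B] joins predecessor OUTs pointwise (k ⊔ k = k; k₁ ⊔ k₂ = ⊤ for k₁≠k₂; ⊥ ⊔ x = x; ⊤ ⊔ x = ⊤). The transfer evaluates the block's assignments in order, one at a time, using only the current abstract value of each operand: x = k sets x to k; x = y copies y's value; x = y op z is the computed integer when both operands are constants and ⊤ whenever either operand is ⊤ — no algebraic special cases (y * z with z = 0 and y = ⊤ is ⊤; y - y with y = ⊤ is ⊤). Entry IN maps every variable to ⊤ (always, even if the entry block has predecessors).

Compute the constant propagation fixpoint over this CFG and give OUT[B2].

Fixpoint table:
  B0:  IN=(all ⊤)  OUT=(all ⊤)
  B1:  IN=(all ⊤)  OUT={a:-1; rest ⊤}
  B2:  IN={a:-1; rest ⊤}  OUT={a:-1; rest ⊤}
  B3:  IN={a:-1; rest ⊤}  OUT={a:-1; rest ⊤}
  B4:  IN={a:-1; rest ⊤}  OUT={a:-1, c:0, e:5; rest ⊤}
  B5:  IN={a:-1, c:0, e:5; rest ⊤}  OUT={a:-1, e:5; rest ⊤}
  B6:  IN={a:-1, e:5; rest ⊤}  OUT={e:4; rest ⊤}

Merge at B2: IN[B2] = OUT[B1] = {a: -1, b: ⊤, c: ⊤, d: ⊤, e: ⊤, f: ⊤}
Applying B2's transfer function to that IN value gives OUT[B2] (row B2 above).

Answer: {a: -1, b: ⊤, c: ⊤, d: ⊤, e: ⊤, f: ⊤}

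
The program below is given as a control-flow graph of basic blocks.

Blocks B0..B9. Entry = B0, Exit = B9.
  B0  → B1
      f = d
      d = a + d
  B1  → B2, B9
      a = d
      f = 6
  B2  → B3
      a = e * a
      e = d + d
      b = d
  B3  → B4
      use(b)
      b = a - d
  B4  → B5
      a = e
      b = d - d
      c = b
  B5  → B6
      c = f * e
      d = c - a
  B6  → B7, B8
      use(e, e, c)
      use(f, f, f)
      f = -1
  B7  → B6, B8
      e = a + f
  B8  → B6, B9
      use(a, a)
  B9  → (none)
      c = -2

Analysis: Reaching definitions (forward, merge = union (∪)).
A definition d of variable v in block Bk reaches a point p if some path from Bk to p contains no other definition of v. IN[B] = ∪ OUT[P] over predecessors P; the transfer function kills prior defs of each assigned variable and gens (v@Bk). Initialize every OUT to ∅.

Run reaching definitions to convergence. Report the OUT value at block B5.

Fixpoint table:
  B0:   IN={}   OUT={d@B0, f@B0}
  B1:   IN={d@B0, f@B0}   OUT={a@B1, d@B0, f@B1}
  B2:   IN={a@B1, d@B0, f@B1}   OUT={a@B2, b@B2, d@B0, e@B2, f@B1}
  B3:   IN={a@B2, b@B2, d@B0, e@B2, f@B1}   OUT={a@B2, b@B3, d@B0, e@B2, f@B1}
  B4:   IN={a@B2, b@B3, d@B0, e@B2, f@B1}   OUT={a@B4, b@B4, c@B4, d@B0, e@B2, f@B1}
  B5:   IN={a@B4, b@B4, c@B4, d@B0, e@B2, f@B1}   OUT={a@B4, b@B4, c@B5, d@B5, e@B2, f@B1}
  B6:   IN={a@B4, b@B4, c@B5, d@B5, e@B2, e@B7, f@B1, f@B6}   OUT={a@B4, b@B4, c@B5, d@B5, e@B2, e@B7, f@B6}
  B7:   IN={a@B4, b@B4, c@B5, d@B5, e@B2, e@B7, f@B6}   OUT={a@B4, b@B4, c@B5, d@B5, e@B7, f@B6}
  B8:   IN={a@B4, b@B4, c@B5, d@B5, e@B2, e@B7, f@B6}   OUT={a@B4, b@B4, c@B5, d@B5, e@B2, e@B7, f@B6}
  B9:   IN={a@B1, a@B4, b@B4, c@B5, d@B0, d@B5, e@B2, e@B7, f@B1, f@B6}   OUT={a@B1, a@B4, b@B4, c@B9, d@B0, d@B5, e@B2, e@B7, f@B1, f@B6}

Merge at B5: IN[B5] = OUT[B4] = {a@B4, b@B4, c@B4, d@B0, e@B2, f@B1}
Applying B5's transfer function to that IN value gives OUT[B5] (row B5 above).

Answer: {a@B4, b@B4, c@B5, d@B5, e@B2, f@B1}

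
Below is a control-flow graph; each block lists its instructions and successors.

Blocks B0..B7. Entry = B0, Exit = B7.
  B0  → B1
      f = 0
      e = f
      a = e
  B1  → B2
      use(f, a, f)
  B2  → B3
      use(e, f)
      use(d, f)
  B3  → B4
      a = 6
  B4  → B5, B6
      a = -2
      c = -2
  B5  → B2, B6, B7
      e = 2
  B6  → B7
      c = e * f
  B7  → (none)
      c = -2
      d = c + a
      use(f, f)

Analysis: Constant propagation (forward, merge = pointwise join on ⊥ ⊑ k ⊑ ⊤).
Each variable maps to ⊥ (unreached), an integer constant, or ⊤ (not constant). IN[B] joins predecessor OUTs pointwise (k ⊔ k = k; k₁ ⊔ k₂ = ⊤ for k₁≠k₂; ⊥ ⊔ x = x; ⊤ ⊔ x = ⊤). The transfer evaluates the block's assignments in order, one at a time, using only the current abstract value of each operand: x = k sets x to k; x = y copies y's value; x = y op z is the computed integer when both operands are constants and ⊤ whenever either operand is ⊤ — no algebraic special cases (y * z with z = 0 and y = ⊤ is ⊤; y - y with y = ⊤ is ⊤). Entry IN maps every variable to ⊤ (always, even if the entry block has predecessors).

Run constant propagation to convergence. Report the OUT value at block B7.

Answer: {a: -2, b: ⊤, c: -2, d: -4, e: ⊤, f: 0}

Derivation:
Fixpoint table:
  B0: | IN=(all ⊤) | OUT={a:0, e:0, f:0; rest ⊤}
  B1: | IN={a:0, e:0, f:0; rest ⊤} | OUT={a:0, e:0, f:0; rest ⊤}
  B2: | IN={f:0; rest ⊤} | OUT={f:0; rest ⊤}
  B3: | IN={f:0; rest ⊤} | OUT={a:6, f:0; rest ⊤}
  B4: | IN={a:6, f:0; rest ⊤} | OUT={a:-2, c:-2, f:0; rest ⊤}
  B5: | IN={a:-2, c:-2, f:0; rest ⊤} | OUT={a:-2, c:-2, e:2, f:0; rest ⊤}
  B6: | IN={a:-2, c:-2, f:0; rest ⊤} | OUT={a:-2, f:0; rest ⊤}
  B7: | IN={a:-2, f:0; rest ⊤} | OUT={a:-2, c:-2, d:-4, f:0; rest ⊤}

Merge at B7: IN[B7] = OUT[B5] ⊔ OUT[B6] = {a: -2, b: ⊤, c: ⊤, d: ⊤, e: ⊤, f: 0}
Applying B7's transfer function to that IN value gives OUT[B7] (row B7 above).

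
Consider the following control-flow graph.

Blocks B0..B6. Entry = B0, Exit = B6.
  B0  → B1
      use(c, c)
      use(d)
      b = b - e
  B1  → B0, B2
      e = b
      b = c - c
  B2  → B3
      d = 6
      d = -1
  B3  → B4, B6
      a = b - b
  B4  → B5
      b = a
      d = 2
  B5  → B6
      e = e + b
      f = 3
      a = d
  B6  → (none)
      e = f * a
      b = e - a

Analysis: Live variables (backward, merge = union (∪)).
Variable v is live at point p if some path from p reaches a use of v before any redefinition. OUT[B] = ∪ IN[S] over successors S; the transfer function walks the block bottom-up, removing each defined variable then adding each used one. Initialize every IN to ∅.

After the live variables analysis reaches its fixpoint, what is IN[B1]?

Converged values:
  B0:  IN={b, c, d, e, f}  OUT={b, c, d, f}
  B1:  IN={b, c, d, f}  OUT={b, c, d, e, f}
  B2:  IN={b, e, f}  OUT={b, e, f}
  B3:  IN={b, e, f}  OUT={a, e, f}
  B4:  IN={a, e}  OUT={b, d, e}
  B5:  IN={b, d, e}  OUT={a, f}
  B6:  IN={a, f}  OUT={}

Merge at B1: OUT[B1] = IN[B0] ⊔ IN[B2] = {b, c, d, e, f}
Applying B1's transfer function to that OUT value gives IN[B1] (row B1 above).

Answer: {b, c, d, f}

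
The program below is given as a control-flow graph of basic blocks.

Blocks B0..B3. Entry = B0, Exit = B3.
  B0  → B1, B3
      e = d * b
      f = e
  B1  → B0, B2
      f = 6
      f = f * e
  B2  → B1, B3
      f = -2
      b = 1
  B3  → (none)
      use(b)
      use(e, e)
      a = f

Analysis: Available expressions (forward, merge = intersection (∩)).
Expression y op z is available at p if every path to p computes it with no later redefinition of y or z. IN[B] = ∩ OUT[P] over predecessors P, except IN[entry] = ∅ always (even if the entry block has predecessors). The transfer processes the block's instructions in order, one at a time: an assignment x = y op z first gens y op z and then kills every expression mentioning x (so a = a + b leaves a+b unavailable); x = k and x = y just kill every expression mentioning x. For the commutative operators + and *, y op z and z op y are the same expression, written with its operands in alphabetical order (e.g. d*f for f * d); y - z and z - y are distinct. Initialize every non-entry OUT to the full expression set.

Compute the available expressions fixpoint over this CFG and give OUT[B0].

Answer: {b*d}

Working:
Per-block solution:
  B0:   IN={}   OUT={b*d}
  B1:   IN={}   OUT={}
  B2:   IN={}   OUT={}
  B3:   IN={}   OUT={}

Merge at B0 (entry node, so the boundary value {} is joined with the incoming edge(s)): IN[B0] = {} ∩ OUT[B1] = {}
Applying B0's transfer function to that IN value gives OUT[B0] (row B0 above).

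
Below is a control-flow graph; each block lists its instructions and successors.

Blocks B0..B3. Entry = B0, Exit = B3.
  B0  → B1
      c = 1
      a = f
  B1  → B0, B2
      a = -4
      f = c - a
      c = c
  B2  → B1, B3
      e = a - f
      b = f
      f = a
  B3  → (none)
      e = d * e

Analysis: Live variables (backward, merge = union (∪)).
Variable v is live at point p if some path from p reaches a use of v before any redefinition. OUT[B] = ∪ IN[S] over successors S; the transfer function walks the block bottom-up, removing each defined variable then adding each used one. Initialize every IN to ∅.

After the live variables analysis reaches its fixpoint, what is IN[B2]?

Answer: {a, c, d, f}

Derivation:
Fixpoint table:
  B0: | IN={d, f} | OUT={c, d}
  B1: | IN={c, d} | OUT={a, c, d, f}
  B2: | IN={a, c, d, f} | OUT={c, d, e}
  B3: | IN={d, e} | OUT={}

Merge at B2: OUT[B2] = IN[B1] ⊔ IN[B3] = {c, d, e}
Applying B2's transfer function to that OUT value gives IN[B2] (row B2 above).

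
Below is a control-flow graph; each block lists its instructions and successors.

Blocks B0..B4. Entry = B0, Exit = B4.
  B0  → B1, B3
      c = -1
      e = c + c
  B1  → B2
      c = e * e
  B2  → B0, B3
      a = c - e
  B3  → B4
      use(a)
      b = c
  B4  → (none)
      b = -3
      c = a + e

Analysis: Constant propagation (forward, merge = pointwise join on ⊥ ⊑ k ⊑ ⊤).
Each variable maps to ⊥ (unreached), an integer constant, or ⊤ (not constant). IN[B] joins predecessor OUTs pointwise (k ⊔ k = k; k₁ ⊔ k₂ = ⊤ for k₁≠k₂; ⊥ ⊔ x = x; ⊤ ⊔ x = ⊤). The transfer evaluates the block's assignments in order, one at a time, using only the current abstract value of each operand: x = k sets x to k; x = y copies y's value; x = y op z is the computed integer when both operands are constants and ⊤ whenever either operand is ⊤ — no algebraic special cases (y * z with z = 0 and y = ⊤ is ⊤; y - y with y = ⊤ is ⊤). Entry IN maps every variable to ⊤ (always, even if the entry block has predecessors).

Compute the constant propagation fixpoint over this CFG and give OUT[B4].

Converged values:
  B0:   IN=(all ⊤)   OUT={c:-1, e:-2; rest ⊤}
  B1:   IN={c:-1, e:-2; rest ⊤}   OUT={c:4, e:-2; rest ⊤}
  B2:   IN={c:4, e:-2; rest ⊤}   OUT={a:6, c:4, e:-2; rest ⊤}
  B3:   IN={e:-2; rest ⊤}   OUT={e:-2; rest ⊤}
  B4:   IN={e:-2; rest ⊤}   OUT={b:-3, e:-2; rest ⊤}

Merge at B4: IN[B4] = OUT[B3] = {a: ⊤, b: ⊤, c: ⊤, d: ⊤, e: -2, f: ⊤}
Applying B4's transfer function to that IN value gives OUT[B4] (row B4 above).

Answer: {a: ⊤, b: -3, c: ⊤, d: ⊤, e: -2, f: ⊤}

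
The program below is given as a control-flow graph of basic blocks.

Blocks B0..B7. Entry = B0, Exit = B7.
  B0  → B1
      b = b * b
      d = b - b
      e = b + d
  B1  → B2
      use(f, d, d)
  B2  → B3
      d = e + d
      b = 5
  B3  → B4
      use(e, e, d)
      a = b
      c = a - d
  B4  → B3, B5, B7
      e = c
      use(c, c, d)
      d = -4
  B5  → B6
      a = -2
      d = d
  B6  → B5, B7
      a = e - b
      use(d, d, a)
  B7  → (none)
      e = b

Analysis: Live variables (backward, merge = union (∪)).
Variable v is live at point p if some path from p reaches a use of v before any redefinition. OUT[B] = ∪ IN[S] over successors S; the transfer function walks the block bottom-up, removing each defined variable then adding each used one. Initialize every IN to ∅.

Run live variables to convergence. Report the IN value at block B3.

Answer: {b, d, e}

Working:
Converged values:
  B0:  IN={b, f}  OUT={d, e, f}
  B1:  IN={d, e, f}  OUT={d, e}
  B2:  IN={d, e}  OUT={b, d, e}
  B3:  IN={b, d, e}  OUT={b, c, d}
  B4:  IN={b, c, d}  OUT={b, d, e}
  B5:  IN={b, d, e}  OUT={b, d, e}
  B6:  IN={b, d, e}  OUT={b, d, e}
  B7:  IN={b}  OUT={}

Merge at B3: OUT[B3] = IN[B4] = {b, c, d}
Applying B3's transfer function to that OUT value gives IN[B3] (row B3 above).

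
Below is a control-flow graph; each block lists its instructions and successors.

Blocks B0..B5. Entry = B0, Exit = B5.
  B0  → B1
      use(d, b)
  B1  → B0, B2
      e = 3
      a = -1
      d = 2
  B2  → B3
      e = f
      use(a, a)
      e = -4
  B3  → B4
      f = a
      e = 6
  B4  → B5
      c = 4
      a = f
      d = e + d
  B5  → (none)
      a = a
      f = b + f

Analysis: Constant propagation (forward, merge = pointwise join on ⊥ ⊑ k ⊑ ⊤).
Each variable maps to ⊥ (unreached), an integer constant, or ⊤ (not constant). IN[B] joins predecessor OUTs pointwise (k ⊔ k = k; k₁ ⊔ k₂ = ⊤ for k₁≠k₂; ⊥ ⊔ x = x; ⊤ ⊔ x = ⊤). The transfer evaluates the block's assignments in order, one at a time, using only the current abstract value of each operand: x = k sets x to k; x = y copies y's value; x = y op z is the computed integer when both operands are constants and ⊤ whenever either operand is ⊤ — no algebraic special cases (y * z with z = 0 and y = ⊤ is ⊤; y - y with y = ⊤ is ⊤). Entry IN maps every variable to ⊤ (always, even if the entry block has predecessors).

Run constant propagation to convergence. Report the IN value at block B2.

Converged values:
  B0:  IN=(all ⊤)  OUT=(all ⊤)
  B1:  IN=(all ⊤)  OUT={a:-1, d:2, e:3; rest ⊤}
  B2:  IN={a:-1, d:2, e:3; rest ⊤}  OUT={a:-1, d:2, e:-4; rest ⊤}
  B3:  IN={a:-1, d:2, e:-4; rest ⊤}  OUT={a:-1, d:2, e:6, f:-1; rest ⊤}
  B4:  IN={a:-1, d:2, e:6, f:-1; rest ⊤}  OUT={a:-1, c:4, d:8, e:6, f:-1; rest ⊤}
  B5:  IN={a:-1, c:4, d:8, e:6, f:-1; rest ⊤}  OUT={a:-1, c:4, d:8, e:6; rest ⊤}

Merge at B2: IN[B2] = OUT[B1] = {a: -1, b: ⊤, c: ⊤, d: 2, e: 3, f: ⊤}

Answer: {a: -1, b: ⊤, c: ⊤, d: 2, e: 3, f: ⊤}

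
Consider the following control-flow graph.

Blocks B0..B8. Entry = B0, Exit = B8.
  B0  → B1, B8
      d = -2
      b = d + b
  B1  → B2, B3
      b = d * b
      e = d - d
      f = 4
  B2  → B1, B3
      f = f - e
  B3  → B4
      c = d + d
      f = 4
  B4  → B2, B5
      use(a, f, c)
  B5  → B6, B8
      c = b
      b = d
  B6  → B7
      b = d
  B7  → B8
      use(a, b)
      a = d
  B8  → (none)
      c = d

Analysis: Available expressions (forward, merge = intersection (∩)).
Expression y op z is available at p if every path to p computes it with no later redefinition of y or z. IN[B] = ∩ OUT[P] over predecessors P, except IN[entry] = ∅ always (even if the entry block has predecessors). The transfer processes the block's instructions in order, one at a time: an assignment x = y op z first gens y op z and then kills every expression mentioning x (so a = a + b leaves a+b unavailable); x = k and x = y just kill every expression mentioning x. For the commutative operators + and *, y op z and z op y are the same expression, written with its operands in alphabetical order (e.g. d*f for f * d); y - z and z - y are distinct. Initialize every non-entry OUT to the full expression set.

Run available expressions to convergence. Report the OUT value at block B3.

Per-block solution:
  B0: | IN={} | OUT={}
  B1: | IN={} | OUT={d-d}
  B2: | IN={d-d} | OUT={d-d}
  B3: | IN={d-d} | OUT={d+d, d-d}
  B4: | IN={d+d, d-d} | OUT={d+d, d-d}
  B5: | IN={d+d, d-d} | OUT={d+d, d-d}
  B6: | IN={d+d, d-d} | OUT={d+d, d-d}
  B7: | IN={d+d, d-d} | OUT={d+d, d-d}
  B8: | IN={} | OUT={}

Merge at B3: IN[B3] = OUT[B1] ∩ OUT[B2] = {d-d}
Applying B3's transfer function to that IN value gives OUT[B3] (row B3 above).

Answer: {d+d, d-d}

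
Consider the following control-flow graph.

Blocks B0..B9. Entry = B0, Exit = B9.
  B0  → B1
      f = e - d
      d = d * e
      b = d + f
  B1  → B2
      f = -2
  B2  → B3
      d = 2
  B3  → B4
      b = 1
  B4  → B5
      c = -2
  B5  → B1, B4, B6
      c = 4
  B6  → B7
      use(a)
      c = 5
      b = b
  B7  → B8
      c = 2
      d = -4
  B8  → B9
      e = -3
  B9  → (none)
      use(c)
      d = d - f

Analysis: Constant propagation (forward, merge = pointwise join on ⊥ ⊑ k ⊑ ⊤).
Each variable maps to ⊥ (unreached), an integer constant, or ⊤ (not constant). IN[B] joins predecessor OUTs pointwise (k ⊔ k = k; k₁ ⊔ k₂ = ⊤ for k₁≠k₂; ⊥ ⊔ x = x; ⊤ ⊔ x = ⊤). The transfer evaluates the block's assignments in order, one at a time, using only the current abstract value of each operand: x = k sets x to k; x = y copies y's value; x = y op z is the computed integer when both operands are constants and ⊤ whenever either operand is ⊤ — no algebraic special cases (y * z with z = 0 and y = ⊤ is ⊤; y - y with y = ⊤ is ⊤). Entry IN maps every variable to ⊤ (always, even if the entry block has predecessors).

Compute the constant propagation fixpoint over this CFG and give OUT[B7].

Answer: {a: ⊤, b: 1, c: 2, d: -4, e: ⊤, f: -2}

Working:
Converged values:
  B0:   IN=(all ⊤)   OUT=(all ⊤)
  B1:   IN=(all ⊤)   OUT={f:-2; rest ⊤}
  B2:   IN={f:-2; rest ⊤}   OUT={d:2, f:-2; rest ⊤}
  B3:   IN={d:2, f:-2; rest ⊤}   OUT={b:1, d:2, f:-2; rest ⊤}
  B4:   IN={b:1, d:2, f:-2; rest ⊤}   OUT={b:1, c:-2, d:2, f:-2; rest ⊤}
  B5:   IN={b:1, c:-2, d:2, f:-2; rest ⊤}   OUT={b:1, c:4, d:2, f:-2; rest ⊤}
  B6:   IN={b:1, c:4, d:2, f:-2; rest ⊤}   OUT={b:1, c:5, d:2, f:-2; rest ⊤}
  B7:   IN={b:1, c:5, d:2, f:-2; rest ⊤}   OUT={b:1, c:2, d:-4, f:-2; rest ⊤}
  B8:   IN={b:1, c:2, d:-4, f:-2; rest ⊤}   OUT={b:1, c:2, d:-4, e:-3, f:-2; rest ⊤}
  B9:   IN={b:1, c:2, d:-4, e:-3, f:-2; rest ⊤}   OUT={b:1, c:2, d:-2, e:-3, f:-2; rest ⊤}

Merge at B7: IN[B7] = OUT[B6] = {a: ⊤, b: 1, c: 5, d: 2, e: ⊤, f: -2}
Applying B7's transfer function to that IN value gives OUT[B7] (row B7 above).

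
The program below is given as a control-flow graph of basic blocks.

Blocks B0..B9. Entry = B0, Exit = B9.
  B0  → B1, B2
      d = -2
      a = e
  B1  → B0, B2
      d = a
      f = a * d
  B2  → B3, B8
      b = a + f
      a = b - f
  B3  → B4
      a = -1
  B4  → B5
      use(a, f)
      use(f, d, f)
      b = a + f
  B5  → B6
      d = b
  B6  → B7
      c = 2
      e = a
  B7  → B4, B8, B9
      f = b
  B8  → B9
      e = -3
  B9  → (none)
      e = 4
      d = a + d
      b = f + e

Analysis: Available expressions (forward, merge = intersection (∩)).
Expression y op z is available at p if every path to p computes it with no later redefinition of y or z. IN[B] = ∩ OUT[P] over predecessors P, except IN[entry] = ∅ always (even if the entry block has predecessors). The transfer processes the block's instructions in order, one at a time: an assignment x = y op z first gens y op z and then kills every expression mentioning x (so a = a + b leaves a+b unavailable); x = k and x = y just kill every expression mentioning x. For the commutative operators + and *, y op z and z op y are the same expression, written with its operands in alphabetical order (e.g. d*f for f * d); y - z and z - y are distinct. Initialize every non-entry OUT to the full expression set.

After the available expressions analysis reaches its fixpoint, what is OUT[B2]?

Answer: {b-f}

Working:
Fixpoint table:
  B0: | IN={} | OUT={}
  B1: | IN={} | OUT={a*d}
  B2: | IN={} | OUT={b-f}
  B3: | IN={b-f} | OUT={b-f}
  B4: | IN={} | OUT={a+f}
  B5: | IN={a+f} | OUT={a+f}
  B6: | IN={a+f} | OUT={a+f}
  B7: | IN={a+f} | OUT={}
  B8: | IN={} | OUT={}
  B9: | IN={} | OUT={e+f}

Merge at B2: IN[B2] = OUT[B0] ∩ OUT[B1] = {}
Applying B2's transfer function to that IN value gives OUT[B2] (row B2 above).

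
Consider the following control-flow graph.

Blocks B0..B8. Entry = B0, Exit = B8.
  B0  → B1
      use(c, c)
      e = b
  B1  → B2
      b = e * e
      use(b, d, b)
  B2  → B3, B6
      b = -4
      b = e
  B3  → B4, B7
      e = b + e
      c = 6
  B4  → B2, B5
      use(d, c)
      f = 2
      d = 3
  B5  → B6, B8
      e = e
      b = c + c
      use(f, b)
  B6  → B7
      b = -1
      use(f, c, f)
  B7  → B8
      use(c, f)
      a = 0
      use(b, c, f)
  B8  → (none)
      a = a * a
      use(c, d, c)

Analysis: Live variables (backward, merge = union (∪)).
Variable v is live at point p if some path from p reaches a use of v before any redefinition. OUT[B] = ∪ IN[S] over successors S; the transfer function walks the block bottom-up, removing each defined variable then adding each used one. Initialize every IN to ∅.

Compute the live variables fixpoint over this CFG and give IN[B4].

Fixpoint table:
  B0:  IN={a, b, c, d, f}  OUT={a, c, d, e, f}
  B1:  IN={a, c, d, e, f}  OUT={a, c, d, e, f}
  B2:  IN={a, c, d, e, f}  OUT={a, b, c, d, e, f}
  B3:  IN={a, b, d, e, f}  OUT={a, b, c, d, e, f}
  B4:  IN={a, c, d, e}  OUT={a, c, d, e, f}
  B5:  IN={a, c, d, e, f}  OUT={a, c, d, f}
  B6:  IN={c, d, f}  OUT={b, c, d, f}
  B7:  IN={b, c, d, f}  OUT={a, c, d}
  B8:  IN={a, c, d}  OUT={}

Merge at B4: OUT[B4] = IN[B2] ⊔ IN[B5] = {a, c, d, e, f}
Applying B4's transfer function to that OUT value gives IN[B4] (row B4 above).

Answer: {a, c, d, e}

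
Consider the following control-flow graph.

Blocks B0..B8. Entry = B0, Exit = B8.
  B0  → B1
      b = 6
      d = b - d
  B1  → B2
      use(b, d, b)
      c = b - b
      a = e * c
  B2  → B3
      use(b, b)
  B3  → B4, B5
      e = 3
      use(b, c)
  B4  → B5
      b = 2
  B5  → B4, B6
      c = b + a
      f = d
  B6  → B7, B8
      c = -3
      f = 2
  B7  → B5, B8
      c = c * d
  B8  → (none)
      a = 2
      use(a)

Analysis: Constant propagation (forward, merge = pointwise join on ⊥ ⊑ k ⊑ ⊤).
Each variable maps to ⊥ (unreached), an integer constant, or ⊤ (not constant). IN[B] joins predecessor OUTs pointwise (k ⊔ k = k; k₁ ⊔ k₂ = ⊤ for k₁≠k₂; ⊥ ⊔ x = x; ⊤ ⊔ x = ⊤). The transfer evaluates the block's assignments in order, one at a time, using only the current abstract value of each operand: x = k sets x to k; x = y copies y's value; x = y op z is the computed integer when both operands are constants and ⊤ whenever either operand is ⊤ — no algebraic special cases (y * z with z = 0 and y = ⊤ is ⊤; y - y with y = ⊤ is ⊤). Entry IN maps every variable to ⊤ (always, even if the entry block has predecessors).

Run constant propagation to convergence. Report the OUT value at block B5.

Answer: {a: ⊤, b: ⊤, c: ⊤, d: ⊤, e: 3, f: ⊤}

Trace:
Per-block solution:
  B0: | IN=(all ⊤) | OUT={b:6; rest ⊤}
  B1: | IN={b:6; rest ⊤} | OUT={b:6, c:0; rest ⊤}
  B2: | IN={b:6, c:0; rest ⊤} | OUT={b:6, c:0; rest ⊤}
  B3: | IN={b:6, c:0; rest ⊤} | OUT={b:6, c:0, e:3; rest ⊤}
  B4: | IN={e:3; rest ⊤} | OUT={b:2, e:3; rest ⊤}
  B5: | IN={e:3; rest ⊤} | OUT={e:3; rest ⊤}
  B6: | IN={e:3; rest ⊤} | OUT={c:-3, e:3, f:2; rest ⊤}
  B7: | IN={c:-3, e:3, f:2; rest ⊤} | OUT={e:3, f:2; rest ⊤}
  B8: | IN={e:3, f:2; rest ⊤} | OUT={a:2, e:3, f:2; rest ⊤}

Merge at B5: IN[B5] = OUT[B3] ⊔ OUT[B4] ⊔ OUT[B7] = {a: ⊤, b: ⊤, c: ⊤, d: ⊤, e: 3, f: ⊤}
Applying B5's transfer function to that IN value gives OUT[B5] (row B5 above).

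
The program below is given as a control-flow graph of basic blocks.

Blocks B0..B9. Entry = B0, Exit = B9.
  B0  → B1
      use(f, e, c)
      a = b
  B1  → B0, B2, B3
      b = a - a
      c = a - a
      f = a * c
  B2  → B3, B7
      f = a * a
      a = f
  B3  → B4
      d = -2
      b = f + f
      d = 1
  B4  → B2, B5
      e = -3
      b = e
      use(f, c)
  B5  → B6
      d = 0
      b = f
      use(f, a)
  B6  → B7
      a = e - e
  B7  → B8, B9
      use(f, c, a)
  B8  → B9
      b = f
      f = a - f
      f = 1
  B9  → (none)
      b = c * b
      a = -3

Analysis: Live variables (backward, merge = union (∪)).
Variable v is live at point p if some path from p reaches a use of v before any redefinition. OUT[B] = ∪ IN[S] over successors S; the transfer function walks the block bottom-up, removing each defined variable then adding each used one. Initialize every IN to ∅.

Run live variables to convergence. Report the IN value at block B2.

Answer: {a, b, c}

Working:
Fixpoint table:
  B0:  IN={b, c, e, f}  OUT={a, e}
  B1:  IN={a, e}  OUT={a, b, c, e, f}
  B2:  IN={a, b, c}  OUT={a, b, c, f}
  B3:  IN={a, c, f}  OUT={a, c, f}
  B4:  IN={a, c, f}  OUT={a, b, c, e, f}
  B5:  IN={a, c, e, f}  OUT={b, c, e, f}
  B6:  IN={b, c, e, f}  OUT={a, b, c, f}
  B7:  IN={a, b, c, f}  OUT={a, b, c, f}
  B8:  IN={a, c, f}  OUT={b, c}
  B9:  IN={b, c}  OUT={}

Merge at B2: OUT[B2] = IN[B3] ⊔ IN[B7] = {a, b, c, f}
Applying B2's transfer function to that OUT value gives IN[B2] (row B2 above).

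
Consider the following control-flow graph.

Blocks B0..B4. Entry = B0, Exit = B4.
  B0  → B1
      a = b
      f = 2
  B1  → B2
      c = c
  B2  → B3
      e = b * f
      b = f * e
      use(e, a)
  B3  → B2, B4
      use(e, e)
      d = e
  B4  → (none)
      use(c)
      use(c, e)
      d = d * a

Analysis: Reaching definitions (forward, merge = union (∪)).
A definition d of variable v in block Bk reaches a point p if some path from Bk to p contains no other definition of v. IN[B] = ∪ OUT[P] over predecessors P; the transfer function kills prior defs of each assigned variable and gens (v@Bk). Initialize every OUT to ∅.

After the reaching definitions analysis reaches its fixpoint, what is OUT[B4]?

Converged values:
  B0:  IN={}  OUT={a@B0, f@B0}
  B1:  IN={a@B0, f@B0}  OUT={a@B0, c@B1, f@B0}
  B2:  IN={a@B0, b@B2, c@B1, d@B3, e@B2, f@B0}  OUT={a@B0, b@B2, c@B1, d@B3, e@B2, f@B0}
  B3:  IN={a@B0, b@B2, c@B1, d@B3, e@B2, f@B0}  OUT={a@B0, b@B2, c@B1, d@B3, e@B2, f@B0}
  B4:  IN={a@B0, b@B2, c@B1, d@B3, e@B2, f@B0}  OUT={a@B0, b@B2, c@B1, d@B4, e@B2, f@B0}

Merge at B4: IN[B4] = OUT[B3] = {a@B0, b@B2, c@B1, d@B3, e@B2, f@B0}
Applying B4's transfer function to that IN value gives OUT[B4] (row B4 above).

Answer: {a@B0, b@B2, c@B1, d@B4, e@B2, f@B0}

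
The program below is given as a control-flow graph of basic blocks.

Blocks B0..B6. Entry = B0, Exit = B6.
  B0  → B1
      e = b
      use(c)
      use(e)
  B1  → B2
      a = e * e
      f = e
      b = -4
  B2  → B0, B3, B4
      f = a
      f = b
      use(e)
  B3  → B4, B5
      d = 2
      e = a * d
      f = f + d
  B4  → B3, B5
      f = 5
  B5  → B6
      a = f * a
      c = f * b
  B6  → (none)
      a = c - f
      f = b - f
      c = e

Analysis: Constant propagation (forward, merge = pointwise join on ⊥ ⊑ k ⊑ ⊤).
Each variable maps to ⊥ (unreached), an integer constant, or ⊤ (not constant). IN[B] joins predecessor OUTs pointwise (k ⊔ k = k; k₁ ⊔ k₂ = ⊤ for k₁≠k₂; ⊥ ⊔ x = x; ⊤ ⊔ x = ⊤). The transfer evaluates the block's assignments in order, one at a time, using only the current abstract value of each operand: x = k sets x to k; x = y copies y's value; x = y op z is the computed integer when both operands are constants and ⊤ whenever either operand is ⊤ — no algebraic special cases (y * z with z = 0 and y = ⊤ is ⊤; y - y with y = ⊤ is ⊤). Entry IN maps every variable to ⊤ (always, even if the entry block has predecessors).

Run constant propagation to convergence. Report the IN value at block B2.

Answer: {a: ⊤, b: -4, c: ⊤, d: ⊤, e: ⊤, f: ⊤}

Derivation:
Fixpoint table:
  B0: | IN=(all ⊤) | OUT=(all ⊤)
  B1: | IN=(all ⊤) | OUT={b:-4; rest ⊤}
  B2: | IN={b:-4; rest ⊤} | OUT={b:-4, f:-4; rest ⊤}
  B3: | IN={b:-4; rest ⊤} | OUT={b:-4, d:2; rest ⊤}
  B4: | IN={b:-4; rest ⊤} | OUT={b:-4, f:5; rest ⊤}
  B5: | IN={b:-4; rest ⊤} | OUT={b:-4; rest ⊤}
  B6: | IN={b:-4; rest ⊤} | OUT={b:-4; rest ⊤}

Merge at B2: IN[B2] = OUT[B1] = {a: ⊤, b: -4, c: ⊤, d: ⊤, e: ⊤, f: ⊤}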